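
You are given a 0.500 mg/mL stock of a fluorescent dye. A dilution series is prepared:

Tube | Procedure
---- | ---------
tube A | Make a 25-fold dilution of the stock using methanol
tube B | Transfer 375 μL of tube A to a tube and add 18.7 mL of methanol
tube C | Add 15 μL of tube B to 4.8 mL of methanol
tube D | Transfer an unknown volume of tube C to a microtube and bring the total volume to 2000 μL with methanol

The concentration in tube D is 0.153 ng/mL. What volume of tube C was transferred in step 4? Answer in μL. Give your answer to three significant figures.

250 μL

Step 1: 25-fold → factor 25
Step 2: 375 μL + 18.7 mL = 19075 μL total → factor 19075/375 = 50.867
Step 3: 15 μL + 4.8 mL = 4815 μL total → factor 4815/15 = 321
Step 4: v brought to 2000 μL → factor = 2000 μL/v
Product of known-step factors = 4.082 × 10^5
Overall factor = 0.500 mg/mL / (0.153 ng/mL) = 3.268 × 10^6
Step-4 factor = 3.268 × 10^6 / 4.082 × 10^5 = 8.0057
v = 2000 μL / 8.0057 = 250 μL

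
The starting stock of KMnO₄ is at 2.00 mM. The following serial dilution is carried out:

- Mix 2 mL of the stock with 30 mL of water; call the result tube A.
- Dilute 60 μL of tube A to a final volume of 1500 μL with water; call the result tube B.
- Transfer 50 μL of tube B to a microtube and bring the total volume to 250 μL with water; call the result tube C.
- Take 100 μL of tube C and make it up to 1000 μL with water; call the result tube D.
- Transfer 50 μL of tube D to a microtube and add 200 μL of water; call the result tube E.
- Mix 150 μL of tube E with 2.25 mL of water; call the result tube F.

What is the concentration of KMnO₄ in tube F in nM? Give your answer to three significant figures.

1.25 nM

Step 1: 2 mL + 30 mL = 32 mL total → factor 32/2 = 16
Step 2: 60 μL brought to 1500 μL → factor 1500/60 = 25
Step 3: 50 μL brought to 250 μL → factor 250/50 = 5
Step 4: 100 μL brought to 1000 μL → factor 1000/100 = 10
Step 5: 50 μL + 200 μL = 250 μL total → factor 250/50 = 5
Step 6: 150 μL + 2.25 mL = 2400 μL total → factor 2400/150 = 16
Overall dilution factor = 16 × 25 × 5 × 10 × 5 × 16 = 1.6 × 10^6
Final = 2.00 mM / 1.6 × 10^6 = 1.250 × 10^-6 mM = 1.25 nM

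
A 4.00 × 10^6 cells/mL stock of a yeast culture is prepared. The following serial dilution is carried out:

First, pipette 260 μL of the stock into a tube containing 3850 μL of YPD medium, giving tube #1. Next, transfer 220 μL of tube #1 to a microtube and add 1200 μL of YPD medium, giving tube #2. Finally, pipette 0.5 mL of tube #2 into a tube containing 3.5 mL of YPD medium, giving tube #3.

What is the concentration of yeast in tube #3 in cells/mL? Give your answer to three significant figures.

Step 1: 260 μL + 3850 μL = 4110 μL total → factor 4110/260 = 15.808
Step 2: 220 μL + 1200 μL = 1420 μL total → factor 1420/220 = 6.4545
Step 3: 0.5 mL + 3.5 mL = 4 mL total → factor 4/0.5 = 8
Overall dilution factor = 15.808 × 6.4545 × 8 = 816.25
Final = 4.00 × 10^6 cells/mL / 816.25 = 4.90 × 10^3 cells/mL

4.90 × 10^3 cells/mL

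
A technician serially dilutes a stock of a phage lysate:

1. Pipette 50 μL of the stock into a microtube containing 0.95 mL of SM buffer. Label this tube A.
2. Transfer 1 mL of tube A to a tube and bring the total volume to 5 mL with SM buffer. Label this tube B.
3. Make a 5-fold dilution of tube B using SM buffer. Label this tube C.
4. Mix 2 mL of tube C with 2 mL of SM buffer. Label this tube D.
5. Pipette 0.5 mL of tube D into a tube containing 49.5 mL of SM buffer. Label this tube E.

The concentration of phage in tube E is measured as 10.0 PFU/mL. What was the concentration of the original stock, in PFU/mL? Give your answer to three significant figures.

1.00 × 10^6 PFU/mL

Step 1: 50 μL + 0.95 mL = 1000 μL total → factor 1000/50 = 20
Step 2: 1 mL brought to 5 mL → factor 5/1 = 5
Step 3: 5-fold → factor 5
Step 4: 2 mL + 2 mL = 4 mL total → factor 4/2 = 2
Step 5: 0.5 mL + 49.5 mL = 50 mL total → factor 50/0.5 = 100
Overall dilution factor = 20 × 5 × 5 × 2 × 100 = 1 × 10^5
Stock = 10.0 PFU/mL × 1 × 10^5 = 1.00 × 10^6 PFU/mL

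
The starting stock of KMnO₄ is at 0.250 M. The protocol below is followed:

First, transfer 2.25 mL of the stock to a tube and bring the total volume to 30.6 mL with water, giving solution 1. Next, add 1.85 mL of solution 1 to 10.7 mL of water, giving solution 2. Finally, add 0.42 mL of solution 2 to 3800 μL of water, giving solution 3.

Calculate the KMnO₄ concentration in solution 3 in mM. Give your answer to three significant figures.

Step 1: 2.25 mL brought to 30.6 mL → factor 30.6/2.25 = 13.6
Step 2: 1.85 mL + 10.7 mL = 12.55 mL total → factor 12.55/1.85 = 6.7838
Step 3: 0.42 mL + 3800 μL = 4.22 mL total → factor 4.22/0.42 = 10.048
Dilution factor through solution 3 = 13.6 × 6.7838 × 10.048 = 926.99
[solution 3] = 0.250 M / 926.99 = 0.0002697 M = 0.270 mM

0.270 mM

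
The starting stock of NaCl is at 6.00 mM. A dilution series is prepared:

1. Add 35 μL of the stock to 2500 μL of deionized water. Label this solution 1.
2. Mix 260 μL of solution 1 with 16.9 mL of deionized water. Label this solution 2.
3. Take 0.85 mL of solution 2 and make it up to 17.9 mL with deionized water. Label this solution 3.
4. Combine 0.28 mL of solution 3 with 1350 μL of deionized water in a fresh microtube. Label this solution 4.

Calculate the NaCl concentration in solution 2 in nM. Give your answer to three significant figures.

Step 1: 35 μL + 2500 μL = 2535 μL total → factor 2535/35 = 72.429
Step 2: 260 μL + 16.9 mL = 17160 μL total → factor 17160/260 = 66
Dilution factor through solution 2 = 72.429 × 66 = 4780.3
[solution 2] = 6.00 mM / 4780.3 = 0.001255 mM = 1.26 × 10^3 nM

1.26 × 10^3 nM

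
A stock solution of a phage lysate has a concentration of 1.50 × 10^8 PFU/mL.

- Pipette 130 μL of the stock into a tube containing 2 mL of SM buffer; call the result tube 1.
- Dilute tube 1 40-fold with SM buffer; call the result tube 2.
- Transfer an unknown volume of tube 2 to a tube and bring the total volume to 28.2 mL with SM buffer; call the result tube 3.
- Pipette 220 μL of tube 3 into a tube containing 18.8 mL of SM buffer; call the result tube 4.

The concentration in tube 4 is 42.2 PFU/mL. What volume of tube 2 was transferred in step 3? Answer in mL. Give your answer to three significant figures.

0.450 mL

Step 1: 130 μL + 2 mL = 2130 μL total → factor 2130/130 = 16.385
Step 2: 40-fold → factor 40
Step 3: v brought to 28.2 mL → factor = 28.2 mL/v
Step 4: 220 μL + 18.8 mL = 19020 μL total → factor 19020/220 = 86.455
Product of known-step factors = 56661
Overall factor = 1.50 × 10^8 PFU/mL / (42.2 PFU/mL) = 3.5545 × 10^6
Step-3 factor = 3.5545 × 10^6 / 56661 = 62.733
v = 28.2 mL / 62.733 = 0.450 mL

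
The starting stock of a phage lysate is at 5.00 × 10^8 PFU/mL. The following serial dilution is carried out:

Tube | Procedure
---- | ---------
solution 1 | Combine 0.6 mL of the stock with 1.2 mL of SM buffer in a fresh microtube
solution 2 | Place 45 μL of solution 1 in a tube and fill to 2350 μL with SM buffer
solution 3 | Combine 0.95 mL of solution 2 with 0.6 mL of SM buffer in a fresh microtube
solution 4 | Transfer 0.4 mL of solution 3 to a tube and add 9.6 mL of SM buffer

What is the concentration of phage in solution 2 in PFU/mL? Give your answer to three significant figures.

3.19 × 10^6 PFU/mL

Step 1: 0.6 mL + 1.2 mL = 1.8 mL total → factor 1.8/0.6 = 3
Step 2: 45 μL brought to 2350 μL → factor 2350/45 = 52.222
Dilution factor through solution 2 = 3 × 52.222 = 156.67
[solution 2] = 5.00 × 10^8 PFU/mL / 156.67 = 3.19 × 10^6 PFU/mL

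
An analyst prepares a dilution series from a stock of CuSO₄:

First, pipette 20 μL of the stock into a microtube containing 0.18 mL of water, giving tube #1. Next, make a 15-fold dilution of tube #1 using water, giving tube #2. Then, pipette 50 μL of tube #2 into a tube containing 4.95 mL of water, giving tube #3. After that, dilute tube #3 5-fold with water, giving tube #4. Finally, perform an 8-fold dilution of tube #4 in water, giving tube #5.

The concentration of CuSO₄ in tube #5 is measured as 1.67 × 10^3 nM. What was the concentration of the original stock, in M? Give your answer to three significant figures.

1.00 M

Step 1: 20 μL + 0.18 mL = 200 μL total → factor 200/20 = 10
Step 2: 15-fold → factor 15
Step 3: 50 μL + 4.95 mL = 5000 μL total → factor 5000/50 = 100
Step 4: 5-fold → factor 5
Step 5: 8-fold → factor 8
Overall dilution factor = 10 × 15 × 100 × 5 × 8 = 6 × 10^5
Stock = 1.67 × 10^3 nM × 6 × 10^5 = 1.002 × 10^9 nM = 1.00 M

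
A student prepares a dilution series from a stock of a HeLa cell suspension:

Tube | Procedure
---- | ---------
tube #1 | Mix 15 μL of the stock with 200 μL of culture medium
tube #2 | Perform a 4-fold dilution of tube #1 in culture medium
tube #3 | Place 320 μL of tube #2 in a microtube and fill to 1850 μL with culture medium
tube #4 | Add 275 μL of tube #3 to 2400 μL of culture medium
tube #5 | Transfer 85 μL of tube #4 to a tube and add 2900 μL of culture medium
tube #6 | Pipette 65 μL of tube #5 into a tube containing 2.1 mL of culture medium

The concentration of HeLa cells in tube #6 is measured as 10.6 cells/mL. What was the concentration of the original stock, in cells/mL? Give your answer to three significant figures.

Step 1: 15 μL + 200 μL = 215 μL total → factor 215/15 = 14.333
Step 2: 4-fold → factor 4
Step 3: 320 μL brought to 1850 μL → factor 1850/320 = 5.7812
Step 4: 275 μL + 2400 μL = 2675 μL total → factor 2675/275 = 9.7273
Step 5: 85 μL + 2900 μL = 2985 μL total → factor 2985/85 = 35.118
Step 6: 65 μL + 2.1 mL = 2165 μL total → factor 2165/65 = 33.308
Overall dilution factor = 14.333 × 4 × 5.7812 × 9.7273 × 35.118 × 33.308 = 3.7713 × 10^6
Stock = 10.6 cells/mL × 3.7713 × 10^6 = 4.00 × 10^7 cells/mL

4.00 × 10^7 cells/mL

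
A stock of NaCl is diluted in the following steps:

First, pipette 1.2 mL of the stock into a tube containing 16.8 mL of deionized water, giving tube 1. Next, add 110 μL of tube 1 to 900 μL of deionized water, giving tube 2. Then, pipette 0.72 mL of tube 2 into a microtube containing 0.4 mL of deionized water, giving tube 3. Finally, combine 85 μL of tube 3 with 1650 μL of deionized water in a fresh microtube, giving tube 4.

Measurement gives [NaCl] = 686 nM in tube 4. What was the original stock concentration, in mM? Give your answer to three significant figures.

3.00 mM

Step 1: 1.2 mL + 16.8 mL = 18 mL total → factor 18/1.2 = 15
Step 2: 110 μL + 900 μL = 1010 μL total → factor 1010/110 = 9.1818
Step 3: 0.72 mL + 0.4 mL = 1.12 mL total → factor 1.12/0.72 = 1.5556
Step 4: 85 μL + 1650 μL = 1735 μL total → factor 1735/85 = 20.412
Overall dilution factor = 15 × 9.1818 × 1.5556 × 20.412 = 4373.1
Stock = 686 nM × 4373.1 = 3.000 × 10^6 nM = 3.00 mM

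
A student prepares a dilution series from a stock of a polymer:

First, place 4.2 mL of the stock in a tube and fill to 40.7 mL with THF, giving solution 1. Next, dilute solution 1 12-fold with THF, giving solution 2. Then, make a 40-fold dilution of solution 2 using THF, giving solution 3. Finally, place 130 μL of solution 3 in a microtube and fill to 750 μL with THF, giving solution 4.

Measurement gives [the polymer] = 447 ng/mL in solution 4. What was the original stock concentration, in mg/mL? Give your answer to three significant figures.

12.0 mg/mL

Step 1: 4.2 mL brought to 40.7 mL → factor 40.7/4.2 = 9.6905
Step 2: 12-fold → factor 12
Step 3: 40-fold → factor 40
Step 4: 130 μL brought to 750 μL → factor 750/130 = 5.7692
Overall dilution factor = 9.6905 × 12 × 40 × 5.7692 = 26835
Stock = 447 ng/mL × 26835 = 1.200 × 10^7 ng/mL = 12.0 mg/mL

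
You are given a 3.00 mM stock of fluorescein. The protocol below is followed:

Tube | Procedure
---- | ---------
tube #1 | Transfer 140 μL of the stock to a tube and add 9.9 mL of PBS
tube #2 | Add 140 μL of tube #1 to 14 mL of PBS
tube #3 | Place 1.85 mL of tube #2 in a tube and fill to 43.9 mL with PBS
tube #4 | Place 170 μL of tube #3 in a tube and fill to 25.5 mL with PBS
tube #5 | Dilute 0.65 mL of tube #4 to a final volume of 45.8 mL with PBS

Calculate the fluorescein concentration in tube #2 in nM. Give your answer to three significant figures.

Step 1: 140 μL + 9.9 mL = 10040 μL total → factor 10040/140 = 71.714
Step 2: 140 μL + 14 mL = 14140 μL total → factor 14140/140 = 101
Dilution factor through tube #2 = 71.714 × 101 = 7243.1
[tube #2] = 3.00 mM / 7243.1 = 0.0004142 mM = 414 nM

414 nM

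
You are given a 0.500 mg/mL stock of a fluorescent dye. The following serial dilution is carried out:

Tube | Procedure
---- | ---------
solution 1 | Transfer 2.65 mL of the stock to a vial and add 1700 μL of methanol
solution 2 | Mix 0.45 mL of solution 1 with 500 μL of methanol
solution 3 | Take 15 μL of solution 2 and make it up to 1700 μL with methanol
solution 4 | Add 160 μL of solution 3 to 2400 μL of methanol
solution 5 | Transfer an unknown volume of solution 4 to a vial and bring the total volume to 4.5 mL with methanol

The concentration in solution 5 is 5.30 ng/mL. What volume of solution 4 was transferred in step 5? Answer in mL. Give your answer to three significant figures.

Step 1: 2.65 mL + 1700 μL = 4.35 mL total → factor 4.35/2.65 = 1.6415
Step 2: 0.45 mL + 500 μL = 0.95 mL total → factor 0.95/0.45 = 2.1111
Step 3: 15 μL brought to 1700 μL → factor 1700/15 = 113.33
Step 4: 160 μL + 2400 μL = 2560 μL total → factor 2560/160 = 16
Step 5: v brought to 4.5 mL → factor = 4.5 mL/v
Product of known-step factors = 6283.9
Overall factor = 0.500 mg/mL / (5.30 ng/mL) = 94340
Step-5 factor = 94340 / 6283.9 = 15.013
v = 4.5 mL / 15.013 = 0.300 mL

0.300 mL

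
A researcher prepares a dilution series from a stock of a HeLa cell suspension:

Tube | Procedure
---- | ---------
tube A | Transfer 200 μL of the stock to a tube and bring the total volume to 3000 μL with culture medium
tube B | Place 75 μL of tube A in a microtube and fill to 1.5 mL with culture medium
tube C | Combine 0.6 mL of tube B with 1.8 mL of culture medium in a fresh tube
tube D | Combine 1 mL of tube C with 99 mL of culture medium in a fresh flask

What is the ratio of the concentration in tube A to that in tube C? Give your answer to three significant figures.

80.0

Step 1: 200 μL brought to 3000 μL → factor 3000/200 = 15
Step 2: 75 μL brought to 1.5 mL → factor 1500/75 = 20
Step 3: 0.6 mL + 1.8 mL = 2.4 mL total → factor 2.4/0.6 = 4
Dilution factor to tube A = 15; to tube C = 1200
[tube A]/[tube C] = (factor to tube C)/(factor to tube A) = 1200/15 = 80.0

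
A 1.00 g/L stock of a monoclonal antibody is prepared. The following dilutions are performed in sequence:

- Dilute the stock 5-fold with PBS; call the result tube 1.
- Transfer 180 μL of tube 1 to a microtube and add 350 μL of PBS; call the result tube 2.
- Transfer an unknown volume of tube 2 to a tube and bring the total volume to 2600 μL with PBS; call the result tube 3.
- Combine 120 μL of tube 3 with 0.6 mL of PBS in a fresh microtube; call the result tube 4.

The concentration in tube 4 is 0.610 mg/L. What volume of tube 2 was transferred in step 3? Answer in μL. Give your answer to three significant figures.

Step 1: 5-fold → factor 5
Step 2: 180 μL + 350 μL = 530 μL total → factor 530/180 = 2.9444
Step 3: v brought to 2600 μL → factor = 2600 μL/v
Step 4: 120 μL + 0.6 mL = 720 μL total → factor 720/120 = 6
Product of known-step factors = 88.333
Overall factor = 1.00 g/L / (0.610 mg/L) = 1639.3
Step-3 factor = 1639.3 / 88.333 = 18.559
v = 2600 μL / 18.559 = 140 μL

140 μL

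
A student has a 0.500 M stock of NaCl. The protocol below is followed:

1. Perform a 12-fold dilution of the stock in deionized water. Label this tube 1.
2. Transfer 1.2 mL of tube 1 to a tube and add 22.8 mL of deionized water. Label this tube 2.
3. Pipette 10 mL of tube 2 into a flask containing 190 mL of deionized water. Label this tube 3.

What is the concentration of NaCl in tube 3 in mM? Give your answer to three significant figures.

Step 1: 12-fold → factor 12
Step 2: 1.2 mL + 22.8 mL = 24 mL total → factor 24/1.2 = 20
Step 3: 10 mL + 190 mL = 200 mL total → factor 200/10 = 20
Overall dilution factor = 12 × 20 × 20 = 4800
Final = 0.500 M / 4800 = 0.0001042 M = 0.104 mM

0.104 mM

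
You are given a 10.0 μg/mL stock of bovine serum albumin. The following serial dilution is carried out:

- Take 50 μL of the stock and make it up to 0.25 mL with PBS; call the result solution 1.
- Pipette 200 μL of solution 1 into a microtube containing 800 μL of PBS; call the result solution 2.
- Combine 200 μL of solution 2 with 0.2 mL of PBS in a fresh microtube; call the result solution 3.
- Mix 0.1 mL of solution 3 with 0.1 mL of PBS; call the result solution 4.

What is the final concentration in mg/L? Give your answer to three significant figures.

0.100 mg/L

Step 1: 50 μL brought to 0.25 mL → factor 250/50 = 5
Step 2: 200 μL + 800 μL = 1000 μL total → factor 1000/200 = 5
Step 3: 200 μL + 0.2 mL = 400 μL total → factor 400/200 = 2
Step 4: 0.1 mL + 0.1 mL = 0.2 mL total → factor 0.2/0.1 = 2
Overall dilution factor = 5 × 5 × 2 × 2 = 100
Final = 10.0 μg/mL / 100 = 0.1000 μg/mL = 0.100 mg/L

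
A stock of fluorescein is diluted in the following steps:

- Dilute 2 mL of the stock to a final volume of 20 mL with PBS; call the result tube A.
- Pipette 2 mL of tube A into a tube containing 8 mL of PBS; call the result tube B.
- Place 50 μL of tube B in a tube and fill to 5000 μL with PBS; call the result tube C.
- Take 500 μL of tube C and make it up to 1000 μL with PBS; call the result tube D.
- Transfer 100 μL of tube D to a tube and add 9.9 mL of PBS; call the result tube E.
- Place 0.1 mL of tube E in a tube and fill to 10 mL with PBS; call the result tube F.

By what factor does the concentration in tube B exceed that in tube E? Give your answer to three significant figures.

2.00 × 10^4

Step 1: 2 mL brought to 20 mL → factor 20/2 = 10
Step 2: 2 mL + 8 mL = 10 mL total → factor 10/2 = 5
Step 3: 50 μL brought to 5000 μL → factor 5000/50 = 100
Step 4: 500 μL brought to 1000 μL → factor 1000/500 = 2
Step 5: 100 μL + 9.9 mL = 10000 μL total → factor 10000/100 = 100
Dilution factor to tube B = 50; to tube E = 1 × 10^6
[tube B]/[tube E] = (factor to tube E)/(factor to tube B) = 1 × 10^6/50 = 2.00 × 10^4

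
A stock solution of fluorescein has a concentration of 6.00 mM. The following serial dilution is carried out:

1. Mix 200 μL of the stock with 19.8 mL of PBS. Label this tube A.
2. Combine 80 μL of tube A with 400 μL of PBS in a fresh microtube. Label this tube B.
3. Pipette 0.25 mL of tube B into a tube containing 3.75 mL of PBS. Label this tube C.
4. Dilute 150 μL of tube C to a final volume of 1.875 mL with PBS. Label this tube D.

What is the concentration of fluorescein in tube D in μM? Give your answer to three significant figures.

Step 1: 200 μL + 19.8 mL = 20000 μL total → factor 20000/200 = 100
Step 2: 80 μL + 400 μL = 480 μL total → factor 480/80 = 6
Step 3: 0.25 mL + 3.75 mL = 4 mL total → factor 4/0.25 = 16
Step 4: 150 μL brought to 1.875 mL → factor 1875/150 = 12.5
Overall dilution factor = 100 × 6 × 16 × 12.5 = 1.2 × 10^5
Final = 6.00 mM / 1.2 × 10^5 = 5.000 × 10^-5 mM = 0.0500 μM

0.0500 μM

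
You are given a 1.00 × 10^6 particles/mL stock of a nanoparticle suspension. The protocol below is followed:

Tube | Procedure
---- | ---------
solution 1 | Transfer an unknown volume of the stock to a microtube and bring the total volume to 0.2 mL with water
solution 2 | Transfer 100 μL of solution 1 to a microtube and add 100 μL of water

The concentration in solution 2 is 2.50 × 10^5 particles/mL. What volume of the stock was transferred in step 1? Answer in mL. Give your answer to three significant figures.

Step 1: v brought to 0.2 mL → factor = 0.2 mL/v
Step 2: 100 μL + 100 μL = 200 μL total → factor 200/100 = 2
Product of known-step factors = 2
Overall factor = 1.00 × 10^6 particles/mL / (2.50 × 10^5 particles/mL) = 4
Step-1 factor = 4 / 2 = 2
v = 0.2 mL / 2 = 0.100 mL

0.100 mL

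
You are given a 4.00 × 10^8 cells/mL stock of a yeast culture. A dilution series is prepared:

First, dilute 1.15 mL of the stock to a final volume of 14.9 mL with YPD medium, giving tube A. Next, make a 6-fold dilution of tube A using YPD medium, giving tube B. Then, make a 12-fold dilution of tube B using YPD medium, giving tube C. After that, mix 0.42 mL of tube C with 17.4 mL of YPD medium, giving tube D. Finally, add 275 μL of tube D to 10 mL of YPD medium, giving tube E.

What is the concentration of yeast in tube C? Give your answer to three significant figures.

Step 1: 1.15 mL brought to 14.9 mL → factor 14.9/1.15 = 12.957
Step 2: 6-fold → factor 6
Step 3: 12-fold → factor 12
Dilution factor through tube C = 12.957 × 6 × 12 = 932.87
[tube C] = 4.00 × 10^8 cells/mL / 932.87 = 4.29 × 10^5 cells/mL

4.29 × 10^5 cells/mL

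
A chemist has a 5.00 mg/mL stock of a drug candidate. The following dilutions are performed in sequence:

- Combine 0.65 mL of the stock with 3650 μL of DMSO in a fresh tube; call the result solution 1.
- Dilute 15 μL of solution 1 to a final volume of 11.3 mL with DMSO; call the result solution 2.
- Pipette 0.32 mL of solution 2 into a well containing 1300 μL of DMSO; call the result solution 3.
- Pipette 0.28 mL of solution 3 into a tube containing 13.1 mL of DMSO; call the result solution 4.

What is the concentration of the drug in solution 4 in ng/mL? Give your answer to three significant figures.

Step 1: 0.65 mL + 3650 μL = 4.3 mL total → factor 4.3/0.65 = 6.6154
Step 2: 15 μL brought to 11.3 mL → factor 11300/15 = 753.33
Step 3: 0.32 mL + 1300 μL = 1.62 mL total → factor 1.62/0.32 = 5.0625
Step 4: 0.28 mL + 13.1 mL = 13.38 mL total → factor 13.38/0.28 = 47.786
Overall dilution factor = 6.6154 × 753.33 × 5.0625 × 47.786 = 1.2056 × 10^6
Final = 5.00 mg/mL / 1.2056 × 10^6 = 4.147 × 10^-6 mg/mL = 4.15 ng/mL

4.15 ng/mL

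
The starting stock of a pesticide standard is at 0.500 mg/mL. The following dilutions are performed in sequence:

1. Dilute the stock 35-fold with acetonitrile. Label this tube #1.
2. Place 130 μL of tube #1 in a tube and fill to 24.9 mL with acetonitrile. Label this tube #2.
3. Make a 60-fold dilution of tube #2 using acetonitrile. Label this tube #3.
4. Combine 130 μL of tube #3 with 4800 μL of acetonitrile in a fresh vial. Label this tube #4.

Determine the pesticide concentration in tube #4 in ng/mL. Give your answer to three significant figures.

0.0328 ng/mL

Step 1: 35-fold → factor 35
Step 2: 130 μL brought to 24.9 mL → factor 24900/130 = 191.54
Step 3: 60-fold → factor 60
Step 4: 130 μL + 4800 μL = 4930 μL total → factor 4930/130 = 37.923
Overall dilution factor = 35 × 191.54 × 60 × 37.923 = 1.5254 × 10^7
Final = 0.500 mg/mL / 1.5254 × 10^7 = 3.278 × 10^-8 mg/mL = 0.0328 ng/mL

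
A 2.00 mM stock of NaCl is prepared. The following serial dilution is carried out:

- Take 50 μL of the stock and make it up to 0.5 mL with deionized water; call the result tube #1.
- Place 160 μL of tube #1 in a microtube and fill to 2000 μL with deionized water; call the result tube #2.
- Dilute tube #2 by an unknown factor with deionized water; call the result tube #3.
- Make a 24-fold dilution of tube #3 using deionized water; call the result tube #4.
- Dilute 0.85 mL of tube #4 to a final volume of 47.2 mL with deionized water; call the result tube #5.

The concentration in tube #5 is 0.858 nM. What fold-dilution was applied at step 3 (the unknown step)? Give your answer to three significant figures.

Step 1: 50 μL brought to 0.5 mL → factor 500/50 = 10
Step 2: 160 μL brought to 2000 μL → factor 2000/160 = 12.5
Step 3: unknown factor x
Step 4: 24-fold → factor 24
Step 5: 0.85 mL brought to 47.2 mL → factor 47.2/0.85 = 55.529
Product of known-step factors = 1.6659 × 10^5
Overall factor = 2.00 mM / (0.858 nM) = 2.331 × 10^6
x = 2.331 × 10^6 / 1.6659 × 10^5 = 14.0

14.0-fold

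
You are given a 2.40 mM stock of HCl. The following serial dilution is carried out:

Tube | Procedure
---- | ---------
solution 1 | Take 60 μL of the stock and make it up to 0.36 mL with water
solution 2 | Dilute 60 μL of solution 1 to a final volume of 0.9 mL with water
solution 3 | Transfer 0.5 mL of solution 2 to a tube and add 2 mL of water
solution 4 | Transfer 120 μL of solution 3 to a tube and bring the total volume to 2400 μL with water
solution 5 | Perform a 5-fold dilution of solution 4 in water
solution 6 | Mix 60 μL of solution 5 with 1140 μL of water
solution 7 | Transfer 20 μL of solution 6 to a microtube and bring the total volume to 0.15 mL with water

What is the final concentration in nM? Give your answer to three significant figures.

0.356 nM

Step 1: 60 μL brought to 0.36 mL → factor 360/60 = 6
Step 2: 60 μL brought to 0.9 mL → factor 900/60 = 15
Step 3: 0.5 mL + 2 mL = 2.5 mL total → factor 2.5/0.5 = 5
Step 4: 120 μL brought to 2400 μL → factor 2400/120 = 20
Step 5: 5-fold → factor 5
Step 6: 60 μL + 1140 μL = 1200 μL total → factor 1200/60 = 20
Step 7: 20 μL brought to 0.15 mL → factor 150/20 = 7.5
Overall dilution factor = 6 × 15 × 5 × 20 × 5 × 20 × 7.5 = 6.75 × 10^6
Final = 2.40 mM / 6.75 × 10^6 = 3.556 × 10^-7 mM = 0.356 nM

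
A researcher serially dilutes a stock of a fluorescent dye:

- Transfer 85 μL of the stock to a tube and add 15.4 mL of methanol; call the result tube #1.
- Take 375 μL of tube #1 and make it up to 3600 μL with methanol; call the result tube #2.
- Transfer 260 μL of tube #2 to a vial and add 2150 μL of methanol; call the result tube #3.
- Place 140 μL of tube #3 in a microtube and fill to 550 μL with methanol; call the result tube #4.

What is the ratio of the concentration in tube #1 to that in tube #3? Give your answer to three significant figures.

89.0

Step 1: 85 μL + 15.4 mL = 15485 μL total → factor 15485/85 = 182.18
Step 2: 375 μL brought to 3600 μL → factor 3600/375 = 9.6
Step 3: 260 μL + 2150 μL = 2410 μL total → factor 2410/260 = 9.2692
Dilution factor to tube #1 = 182.18; to tube #3 = 16211
[tube #1]/[tube #3] = (factor to tube #3)/(factor to tube #1) = 16211/182.18 = 89.0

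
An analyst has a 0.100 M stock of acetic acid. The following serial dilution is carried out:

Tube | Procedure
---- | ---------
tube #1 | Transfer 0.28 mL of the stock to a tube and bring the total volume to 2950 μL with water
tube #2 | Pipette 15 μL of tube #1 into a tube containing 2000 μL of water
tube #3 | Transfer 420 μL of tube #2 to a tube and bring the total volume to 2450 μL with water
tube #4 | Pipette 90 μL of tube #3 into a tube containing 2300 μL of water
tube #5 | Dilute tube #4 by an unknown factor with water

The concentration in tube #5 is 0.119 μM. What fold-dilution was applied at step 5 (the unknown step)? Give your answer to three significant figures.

Step 1: 0.28 mL brought to 2950 μL → factor 2.95/0.28 = 10.536
Step 2: 15 μL + 2000 μL = 2015 μL total → factor 2015/15 = 134.33
Step 3: 420 μL brought to 2450 μL → factor 2450/420 = 5.8333
Step 4: 90 μL + 2300 μL = 2390 μL total → factor 2390/90 = 26.556
Step 5: unknown factor x
Product of known-step factors = 2.1924 × 10^5
Overall factor = 0.100 M / (0.119 μM) = 8.4034 × 10^5
x = 8.4034 × 10^5 / 2.1924 × 10^5 = 3.83

3.83-fold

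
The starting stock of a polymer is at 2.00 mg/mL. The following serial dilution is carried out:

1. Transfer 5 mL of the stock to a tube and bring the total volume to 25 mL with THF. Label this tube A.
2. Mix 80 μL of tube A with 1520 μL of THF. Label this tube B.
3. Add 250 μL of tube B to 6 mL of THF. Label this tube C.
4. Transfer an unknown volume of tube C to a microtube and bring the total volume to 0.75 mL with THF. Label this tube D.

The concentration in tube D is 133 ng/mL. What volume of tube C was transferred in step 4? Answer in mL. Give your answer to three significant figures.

Step 1: 5 mL brought to 25 mL → factor 25/5 = 5
Step 2: 80 μL + 1520 μL = 1600 μL total → factor 1600/80 = 20
Step 3: 250 μL + 6 mL = 6250 μL total → factor 6250/250 = 25
Step 4: v brought to 0.75 mL → factor = 0.75 mL/v
Product of known-step factors = 2500
Overall factor = 2.00 mg/mL / (133 ng/mL) = 15038
Step-4 factor = 15038 / 2500 = 6.015
v = 0.75 mL / 6.015 = 0.125 mL

0.125 mL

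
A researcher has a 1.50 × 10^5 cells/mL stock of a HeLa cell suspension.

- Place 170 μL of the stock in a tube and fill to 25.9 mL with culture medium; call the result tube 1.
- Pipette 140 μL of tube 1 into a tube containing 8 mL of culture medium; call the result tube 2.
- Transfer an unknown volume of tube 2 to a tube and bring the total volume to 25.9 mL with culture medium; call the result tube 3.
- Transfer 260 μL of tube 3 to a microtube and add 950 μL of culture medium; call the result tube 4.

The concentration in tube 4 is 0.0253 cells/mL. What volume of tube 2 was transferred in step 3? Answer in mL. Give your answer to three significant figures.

Step 1: 170 μL brought to 25.9 mL → factor 25900/170 = 152.35
Step 2: 140 μL + 8 mL = 8140 μL total → factor 8140/140 = 58.143
Step 3: v brought to 25.9 mL → factor = 25.9 mL/v
Step 4: 260 μL + 950 μL = 1210 μL total → factor 1210/260 = 4.6538
Product of known-step factors = 41225
Overall factor = 1.50 × 10^5 cells/mL / (0.0253 cells/mL) = 5.9289 × 10^6
Step-3 factor = 5.9289 × 10^6 / 41225 = 143.82
v = 25.9 mL / 143.82 = 0.180 mL

0.180 mL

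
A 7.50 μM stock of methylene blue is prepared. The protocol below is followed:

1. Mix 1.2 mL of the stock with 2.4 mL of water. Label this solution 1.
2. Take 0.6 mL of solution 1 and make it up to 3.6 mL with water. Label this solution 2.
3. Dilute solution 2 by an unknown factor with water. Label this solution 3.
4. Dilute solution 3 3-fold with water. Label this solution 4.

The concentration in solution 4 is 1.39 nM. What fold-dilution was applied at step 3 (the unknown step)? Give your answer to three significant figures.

Step 1: 1.2 mL + 2.4 mL = 3.6 mL total → factor 3.6/1.2 = 3
Step 2: 0.6 mL brought to 3.6 mL → factor 3.6/0.6 = 6
Step 3: unknown factor x
Step 4: 3-fold → factor 3
Product of known-step factors = 54
Overall factor = 7.50 μM / (1.39 nM) = 5395.7
x = 5395.7 / 54 = 99.9

99.9-fold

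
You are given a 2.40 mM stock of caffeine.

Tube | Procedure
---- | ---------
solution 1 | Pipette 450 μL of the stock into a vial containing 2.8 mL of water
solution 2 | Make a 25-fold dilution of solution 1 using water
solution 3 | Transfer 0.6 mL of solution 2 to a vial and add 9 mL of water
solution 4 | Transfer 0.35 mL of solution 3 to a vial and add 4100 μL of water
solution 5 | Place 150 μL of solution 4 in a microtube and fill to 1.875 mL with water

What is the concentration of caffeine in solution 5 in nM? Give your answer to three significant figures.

5.23 nM

Step 1: 450 μL + 2.8 mL = 3250 μL total → factor 3250/450 = 7.2222
Step 2: 25-fold → factor 25
Step 3: 0.6 mL + 9 mL = 9.6 mL total → factor 9.6/0.6 = 16
Step 4: 0.35 mL + 4100 μL = 4.45 mL total → factor 4.45/0.35 = 12.714
Step 5: 150 μL brought to 1.875 mL → factor 1875/150 = 12.5
Overall dilution factor = 7.2222 × 25 × 16 × 12.714 × 12.5 = 4.5913 × 10^5
Final = 2.40 mM / 4.5913 × 10^5 = 5.227 × 10^-6 mM = 5.23 nM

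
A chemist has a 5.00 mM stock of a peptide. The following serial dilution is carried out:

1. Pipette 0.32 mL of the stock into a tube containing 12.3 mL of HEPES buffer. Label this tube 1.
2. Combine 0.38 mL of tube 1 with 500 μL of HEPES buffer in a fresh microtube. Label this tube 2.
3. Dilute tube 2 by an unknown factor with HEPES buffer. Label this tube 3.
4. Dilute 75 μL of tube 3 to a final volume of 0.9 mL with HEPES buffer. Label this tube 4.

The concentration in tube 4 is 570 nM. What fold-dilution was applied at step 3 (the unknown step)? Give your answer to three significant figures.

8.00-fold

Step 1: 0.32 mL + 12.3 mL = 12.62 mL total → factor 12.62/0.32 = 39.438
Step 2: 0.38 mL + 500 μL = 0.88 mL total → factor 0.88/0.38 = 2.3158
Step 3: unknown factor x
Step 4: 75 μL brought to 0.9 mL → factor 900/75 = 12
Product of known-step factors = 1095.9
Overall factor = 5.00 mM / (570 nM) = 8771.9
x = 8771.9 / 1095.9 = 8.00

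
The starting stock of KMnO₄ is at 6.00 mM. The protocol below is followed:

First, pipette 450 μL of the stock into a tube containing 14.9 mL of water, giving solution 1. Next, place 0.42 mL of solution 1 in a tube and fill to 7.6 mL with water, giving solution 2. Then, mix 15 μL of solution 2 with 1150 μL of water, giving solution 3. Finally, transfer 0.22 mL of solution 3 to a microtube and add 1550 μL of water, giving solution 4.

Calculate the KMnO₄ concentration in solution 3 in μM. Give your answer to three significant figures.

Step 1: 450 μL + 14.9 mL = 15350 μL total → factor 15350/450 = 34.111
Step 2: 0.42 mL brought to 7.6 mL → factor 7.6/0.42 = 18.095
Step 3: 15 μL + 1150 μL = 1165 μL total → factor 1165/15 = 77.667
Dilution factor through solution 3 = 34.111 × 18.095 × 77.667 = 47940
[solution 3] = 6.00 mM / 47940 = 0.0001252 mM = 0.125 μM

0.125 μM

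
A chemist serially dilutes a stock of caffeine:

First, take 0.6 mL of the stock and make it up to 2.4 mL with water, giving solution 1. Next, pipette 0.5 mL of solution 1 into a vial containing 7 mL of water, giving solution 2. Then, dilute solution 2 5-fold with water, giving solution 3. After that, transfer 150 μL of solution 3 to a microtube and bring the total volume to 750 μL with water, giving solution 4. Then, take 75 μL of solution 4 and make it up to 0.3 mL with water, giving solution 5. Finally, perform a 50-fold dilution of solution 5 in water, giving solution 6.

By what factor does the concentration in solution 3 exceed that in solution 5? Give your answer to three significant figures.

Step 1: 0.6 mL brought to 2.4 mL → factor 2.4/0.6 = 4
Step 2: 0.5 mL + 7 mL = 7.5 mL total → factor 7.5/0.5 = 15
Step 3: 5-fold → factor 5
Step 4: 150 μL brought to 750 μL → factor 750/150 = 5
Step 5: 75 μL brought to 0.3 mL → factor 300/75 = 4
Dilution factor to solution 3 = 300; to solution 5 = 6000
[solution 3]/[solution 5] = (factor to solution 5)/(factor to solution 3) = 6000/300 = 20.0

20.0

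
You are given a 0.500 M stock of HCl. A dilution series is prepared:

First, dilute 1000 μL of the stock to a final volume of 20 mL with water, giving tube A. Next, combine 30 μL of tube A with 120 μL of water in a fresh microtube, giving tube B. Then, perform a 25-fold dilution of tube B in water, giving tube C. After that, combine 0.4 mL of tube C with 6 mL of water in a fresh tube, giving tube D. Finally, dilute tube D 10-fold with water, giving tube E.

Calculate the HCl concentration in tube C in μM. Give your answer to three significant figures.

Step 1: 1000 μL brought to 20 mL → factor 20000/1000 = 20
Step 2: 30 μL + 120 μL = 150 μL total → factor 150/30 = 5
Step 3: 25-fold → factor 25
Dilution factor through tube C = 20 × 5 × 25 = 2500
[tube C] = 0.500 M / 2500 = 0.0002000 M = 200 μM

200 μM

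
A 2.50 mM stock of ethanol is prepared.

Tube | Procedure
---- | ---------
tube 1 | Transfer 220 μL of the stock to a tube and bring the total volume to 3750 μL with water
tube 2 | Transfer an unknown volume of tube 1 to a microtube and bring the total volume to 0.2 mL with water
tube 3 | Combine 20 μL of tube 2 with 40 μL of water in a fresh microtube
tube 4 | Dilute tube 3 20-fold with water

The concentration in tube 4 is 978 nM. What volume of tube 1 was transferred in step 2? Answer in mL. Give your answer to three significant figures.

Step 1: 220 μL brought to 3750 μL → factor 3750/220 = 17.045
Step 2: v brought to 0.2 mL → factor = 0.2 mL/v
Step 3: 20 μL + 40 μL = 60 μL total → factor 60/20 = 3
Step 4: 20-fold → factor 20
Product of known-step factors = 1022.7
Overall factor = 2.50 mM / (978 nM) = 2556.2
Step-2 factor = 2556.2 / 1022.7 = 2.4994
v = 0.2 mL / 2.4994 = 0.0800 mL

0.0800 mL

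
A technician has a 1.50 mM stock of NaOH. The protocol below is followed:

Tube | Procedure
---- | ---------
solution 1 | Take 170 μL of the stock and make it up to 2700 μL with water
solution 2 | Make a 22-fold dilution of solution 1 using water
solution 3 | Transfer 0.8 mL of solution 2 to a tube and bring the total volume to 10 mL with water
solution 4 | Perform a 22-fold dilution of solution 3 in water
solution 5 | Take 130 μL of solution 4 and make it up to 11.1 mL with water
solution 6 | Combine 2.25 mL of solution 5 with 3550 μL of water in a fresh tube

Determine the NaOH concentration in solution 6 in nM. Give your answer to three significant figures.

Step 1: 170 μL brought to 2700 μL → factor 2700/170 = 15.882
Step 2: 22-fold → factor 22
Step 3: 0.8 mL brought to 10 mL → factor 10/0.8 = 12.5
Step 4: 22-fold → factor 22
Step 5: 130 μL brought to 11.1 mL → factor 11100/130 = 85.385
Step 6: 2.25 mL + 3550 μL = 5.8 mL total → factor 5.8/2.25 = 2.5778
Overall dilution factor = 15.882 × 22 × 12.5 × 22 × 85.385 × 2.5778 = 2.1149 × 10^7
Final = 1.50 mM / 2.1149 × 10^7 = 7.092 × 10^-8 mM = 0.0709 nM

0.0709 nM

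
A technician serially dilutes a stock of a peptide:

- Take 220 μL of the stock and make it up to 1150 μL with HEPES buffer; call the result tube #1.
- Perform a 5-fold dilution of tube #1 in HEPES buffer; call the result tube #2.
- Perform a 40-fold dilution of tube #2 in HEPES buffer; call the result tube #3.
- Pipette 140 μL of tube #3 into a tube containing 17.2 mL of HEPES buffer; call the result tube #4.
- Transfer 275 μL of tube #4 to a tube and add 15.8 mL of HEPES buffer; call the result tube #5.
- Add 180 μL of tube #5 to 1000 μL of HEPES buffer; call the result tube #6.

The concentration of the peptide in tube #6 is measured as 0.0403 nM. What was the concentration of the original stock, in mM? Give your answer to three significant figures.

Step 1: 220 μL brought to 1150 μL → factor 1150/220 = 5.2273
Step 2: 5-fold → factor 5
Step 3: 40-fold → factor 40
Step 4: 140 μL + 17.2 mL = 17340 μL total → factor 17340/140 = 123.86
Step 5: 275 μL + 15.8 mL = 16075 μL total → factor 16075/275 = 58.455
Step 6: 180 μL + 1000 μL = 1180 μL total → factor 1180/180 = 6.5556
Overall dilution factor = 5.2273 × 5 × 40 × 123.86 × 58.455 × 6.5556 = 4.962 × 10^7
Stock = 0.0403 nM × 4.962 × 10^7 = 2.000 × 10^6 nM = 2.00 mM

2.00 mM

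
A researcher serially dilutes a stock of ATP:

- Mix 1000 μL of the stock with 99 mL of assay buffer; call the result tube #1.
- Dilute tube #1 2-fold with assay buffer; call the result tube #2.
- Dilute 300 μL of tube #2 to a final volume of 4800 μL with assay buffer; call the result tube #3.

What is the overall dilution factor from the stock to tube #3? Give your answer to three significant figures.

Step 1: 1000 μL + 99 mL = 1 × 10^5 μL total → factor 1 × 10^5/1000 = 100
Step 2: 2-fold → factor 2
Step 3: 300 μL brought to 4800 μL → factor 4800/300 = 16
Overall dilution factor = 100 × 2 × 16 = 3200

3.20 × 10^3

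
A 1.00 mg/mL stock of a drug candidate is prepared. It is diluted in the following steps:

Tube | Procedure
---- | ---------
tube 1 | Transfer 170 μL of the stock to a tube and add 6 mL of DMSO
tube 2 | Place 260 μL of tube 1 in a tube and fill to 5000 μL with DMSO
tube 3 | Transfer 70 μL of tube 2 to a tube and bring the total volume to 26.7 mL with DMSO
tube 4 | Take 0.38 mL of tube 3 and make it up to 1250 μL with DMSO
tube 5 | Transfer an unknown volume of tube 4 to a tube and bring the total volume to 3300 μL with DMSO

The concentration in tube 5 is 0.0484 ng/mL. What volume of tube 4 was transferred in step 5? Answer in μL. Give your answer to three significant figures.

Step 1: 170 μL + 6 mL = 6170 μL total → factor 6170/170 = 36.294
Step 2: 260 μL brought to 5000 μL → factor 5000/260 = 19.231
Step 3: 70 μL brought to 26.7 mL → factor 26700/70 = 381.43
Step 4: 0.38 mL brought to 1250 μL → factor 1.25/0.38 = 3.2895
Step 5: v brought to 3300 μL → factor = 3300 μL/v
Product of known-step factors = 8.7573 × 10^5
Overall factor = 1.00 mg/mL / (0.0484 ng/mL) = 2.0661 × 10^7
Step-5 factor = 2.0661 × 10^7 / 8.7573 × 10^5 = 23.593
v = 3300 μL / 23.593 = 140 μL

140 μL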